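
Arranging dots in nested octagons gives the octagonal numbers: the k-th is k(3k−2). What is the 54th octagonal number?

8640

The 54th octagonal number is n(3n−2) with n = 54.
54·(3·54 − 2) = 54·160 = 8640.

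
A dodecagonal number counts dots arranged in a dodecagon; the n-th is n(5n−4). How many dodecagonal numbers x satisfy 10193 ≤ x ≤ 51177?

56

The n-th dodecagonal number is n(5n−4).
Smallest index with value ≥ 10193: n = 46 (giving 10396).
Largest index with value ≤ 51177: n = 101 (giving 50601).
Indices 46 through 101: 56 terms.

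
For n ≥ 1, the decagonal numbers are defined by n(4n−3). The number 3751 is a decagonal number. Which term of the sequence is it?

Set n(4n−3) = 3751, giving 4n² − 3n − 3751 = 0.
The discriminant is 9 + 16·3751 = 60025, and √60025 = 245.
So n = (3 + 245) / 8 = 248/8 = 31.
Check: 31·(4·31 − 3) = 3751. ✓

31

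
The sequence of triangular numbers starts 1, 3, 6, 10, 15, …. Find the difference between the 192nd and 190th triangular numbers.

192·193/2 = 18528 and 190·191/2 = 18145.
Difference: 18528 − 18145 = 383.

383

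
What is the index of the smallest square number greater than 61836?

Solve n² > 61836 for integer n.
The largest n with value ≤ 61836 is 248 (since 61504 ≤ 61836 < 62001), so the first above is n = 249, value 62001.

249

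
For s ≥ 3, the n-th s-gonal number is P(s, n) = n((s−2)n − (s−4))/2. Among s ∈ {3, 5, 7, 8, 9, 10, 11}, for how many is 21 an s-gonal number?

s = 3: P(3, 6) = 21. ✓
s = 5: P(5, 3) = 12 and P(5, 4) = 22; 21 is not s-gonal.
s = 7: P(7, 3) = 18 and P(7, 4) = 34; 21 is not s-gonal.
s = 8: P(8, 3) = 21. ✓
s = 9: P(9, 2) = 9 and P(9, 3) = 24; 21 is not s-gonal.
s = 10: P(10, 2) = 10 and P(10, 3) = 27; 21 is not s-gonal.
s = 11: P(11, 2) = 11 and P(11, 3) = 30; 21 is not s-gonal.
Hits: s ∈ {3, 8} → 2.

2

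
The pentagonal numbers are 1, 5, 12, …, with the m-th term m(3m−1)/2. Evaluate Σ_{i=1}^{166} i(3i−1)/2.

2300926

Σ i(3i−1)/2 = (3Σi² − Σi) / 2 over i = 1..166.
Σi = 13861 and Σi² = 1538571.
(3·1538571 − 1·13861) / 2 = 4601852/2 = 2300926.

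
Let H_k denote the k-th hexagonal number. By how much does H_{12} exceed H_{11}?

Consecutive hexagonal numbers differ by 4n − 3: here 4·12 − 3 = 45.

45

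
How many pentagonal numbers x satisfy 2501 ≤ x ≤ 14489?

The n-th pentagonal number is n(3n−1)/2.
Smallest index with value ≥ 2501: n = 41 (giving 2501).
Largest index with value ≤ 14489: n = 98 (giving 14357).
Indices 41 through 98: 58 terms.

58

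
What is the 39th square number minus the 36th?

39² = 1521 and 36² = 1296.
Difference: 1521 − 1296 = 225.

225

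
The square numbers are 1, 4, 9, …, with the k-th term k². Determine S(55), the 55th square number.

The 55th square number is n² with n = 55.
55² = 3025.

3025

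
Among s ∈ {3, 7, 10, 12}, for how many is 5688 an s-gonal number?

1

s = 3: P(3, 106) = 5671 and P(3, 107) = 5778; 5688 is not s-gonal.
s = 7: P(7, 48) = 5688. ✓
s = 10: P(10, 38) = 5662 and P(10, 39) = 5967; 5688 is not s-gonal.
s = 12: P(12, 34) = 5644 and P(12, 35) = 5985; 5688 is not s-gonal.
Hits: s ∈ {7} → 1.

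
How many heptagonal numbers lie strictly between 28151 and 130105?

122

The n-th heptagonal number is n(5n−3)/2.
Smallest index with value > 28151: n = 107 (giving 28462).
Largest index with value < 130105: n = 228 (giving 129618).
Indices 107 through 228: 122 terms.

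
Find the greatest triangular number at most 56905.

56616

Solve n(n+1)/2 ≤ 56905 for integer n.
n = 336 gives 56616 ≤ 56905, while n = 337 gives 56953 > 56905; so the answer is 56616.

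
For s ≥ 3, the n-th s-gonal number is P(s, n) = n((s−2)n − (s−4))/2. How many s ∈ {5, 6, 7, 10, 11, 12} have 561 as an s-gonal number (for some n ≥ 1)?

2

s = 5: P(5, 19) = 532 and P(5, 20) = 590; 561 is not s-gonal.
s = 6: P(6, 17) = 561. ✓
s = 7: P(7, 15) = 540 and P(7, 16) = 616; 561 is not s-gonal.
s = 10: P(10, 12) = 540 and P(10, 13) = 637; 561 is not s-gonal.
s = 11: P(11, 11) = 506 and P(11, 12) = 606; 561 is not s-gonal.
s = 12: P(12, 11) = 561. ✓
Hits: s ∈ {6, 12} → 2.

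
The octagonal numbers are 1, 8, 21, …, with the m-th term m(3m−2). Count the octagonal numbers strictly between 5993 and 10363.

14

The n-th octagonal number is n(3n−2).
Smallest index with value > 5993: n = 46 (giving 6256).
Largest index with value < 10363: n = 59 (giving 10325).
Indices 46 through 59: 14 terms.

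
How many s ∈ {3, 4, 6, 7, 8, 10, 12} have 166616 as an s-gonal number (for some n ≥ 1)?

s = 3: P(3, 576) = 166176 and P(3, 577) = 166753; 166616 is not s-gonal.
s = 4: P(4, 408) = 166464 and P(4, 409) = 167281; 166616 is not s-gonal.
s = 6: P(6, 288) = 165600 and P(6, 289) = 166753; 166616 is not s-gonal.
s = 7: P(7, 258) = 166023 and P(7, 259) = 167314; 166616 is not s-gonal.
s = 8: P(8, 236) = 166616. ✓
s = 10: P(10, 204) = 165852 and P(10, 205) = 167485; 166616 is not s-gonal.
s = 12: P(12, 182) = 164892 and P(12, 183) = 166713; 166616 is not s-gonal.
Hits: s ∈ {8} → 1.

1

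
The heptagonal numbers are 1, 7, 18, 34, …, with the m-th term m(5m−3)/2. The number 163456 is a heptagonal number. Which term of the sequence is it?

256

Set n(5n−3)/2 = 163456, giving 5n² − 3n − 326912 = 0.
The discriminant is 9 + 40·163456 = 6538249, and √6538249 = 2557.
So n = (3 + 2557) / 10 = 2560/10 = 256.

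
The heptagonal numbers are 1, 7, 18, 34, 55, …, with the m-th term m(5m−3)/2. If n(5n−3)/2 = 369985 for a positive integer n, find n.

Set n(5n−3)/2 = 369985, giving 5n² − 3n − 739970 = 0.
So n = (3 + 3847) / 10 = 3850/10 = 385.
Check: 385·(5·385 − 3)/2 = 369985. ✓

385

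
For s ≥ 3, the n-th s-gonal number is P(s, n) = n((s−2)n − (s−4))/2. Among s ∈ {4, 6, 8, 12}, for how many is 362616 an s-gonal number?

1

s = 4: P(4, 602) = 362404 and P(4, 603) = 363609; 362616 is not s-gonal.
s = 6: P(6, 426) = 362526 and P(6, 427) = 364231; 362616 is not s-gonal.
s = 8: P(8, 348) = 362616. ✓
s = 12: P(12, 269) = 360729 and P(12, 270) = 363420; 362616 is not s-gonal.
Hits: s ∈ {8} → 1.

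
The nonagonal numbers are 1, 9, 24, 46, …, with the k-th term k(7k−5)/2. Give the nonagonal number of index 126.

55251

126·(7·126 − 5)/2 = 126·877/2 = 55251.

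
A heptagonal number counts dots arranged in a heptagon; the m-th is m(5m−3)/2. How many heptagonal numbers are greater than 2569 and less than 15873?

The n-th heptagonal number is n(5n−3)/2.
Smallest index with value > 2569: n = 33 (giving 2673).
Largest index with value < 15873: n = 79 (giving 15484).
Indices 33 through 79: 47 terms.

47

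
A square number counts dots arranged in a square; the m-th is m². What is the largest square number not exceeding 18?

Solve n² ≤ 18 for integer n.
n = 4 gives 16 ≤ 18, while n = 5 gives 25 > 18; so the answer is 16.

16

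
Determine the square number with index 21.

The 21st square number is n² with n = 21.
21² = 441.

441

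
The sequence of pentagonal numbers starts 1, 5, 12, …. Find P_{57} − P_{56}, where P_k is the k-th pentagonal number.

Consecutive pentagonal numbers differ by 3n − 2: here 3·57 − 2 = 169.

169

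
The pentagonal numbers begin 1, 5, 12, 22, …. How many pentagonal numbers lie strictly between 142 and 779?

13

The n-th pentagonal number is n(3n−1)/2.
Smallest index with value > 142: n = 10 (giving 145).
Largest index with value < 779: n = 22 (giving 715).
Indices 10 through 22: 13 terms.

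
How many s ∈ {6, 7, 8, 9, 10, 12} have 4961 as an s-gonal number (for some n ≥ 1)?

s = 6: P(6, 50) = 4950 and P(6, 51) = 5151; 4961 is not s-gonal.
s = 7: P(7, 44) = 4774 and P(7, 45) = 4995; 4961 is not s-gonal.
s = 8: P(8, 41) = 4961. ✓
s = 9: P(9, 38) = 4959 and P(9, 39) = 5226; 4961 is not s-gonal.
s = 10: P(10, 35) = 4795 and P(10, 36) = 5076; 4961 is not s-gonal.
s = 12: P(12, 31) = 4681 and P(12, 32) = 4992; 4961 is not s-gonal.
Hits: s ∈ {8} → 1.

1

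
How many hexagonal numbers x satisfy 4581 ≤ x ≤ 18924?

49

The n-th hexagonal number is n(2n−1).
Smallest index with value ≥ 4581: n = 49 (giving 4753).
Largest index with value ≤ 18924: n = 97 (giving 18721).
Indices 49 through 97: 49 terms.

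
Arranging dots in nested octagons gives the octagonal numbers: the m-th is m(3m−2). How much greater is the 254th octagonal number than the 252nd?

254·(3·254 − 2) = 193040 and 252·(3·252 − 2) = 190008.
Difference: 193040 − 190008 = 3032.

3032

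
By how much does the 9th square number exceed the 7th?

32

9² = 81 and 7² = 49.
Difference: 81 − 49 = 32.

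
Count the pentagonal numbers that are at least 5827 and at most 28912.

The n-th pentagonal number is n(3n−1)/2.
Smallest index with value ≥ 5827: n = 63 (giving 5922).
Largest index with value ≤ 28912: n = 139 (giving 28912).
Indices 63 through 139: 77 terms.

77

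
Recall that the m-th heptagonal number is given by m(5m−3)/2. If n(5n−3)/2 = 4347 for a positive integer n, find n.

Set n(5n−3)/2 = 4347, giving 5n² − 3n − 8694 = 0.
The discriminant is 9 + 40·4347 = 173889, and √173889 = 417.
So n = (3 + 417) / 10 = 420/10 = 42.

42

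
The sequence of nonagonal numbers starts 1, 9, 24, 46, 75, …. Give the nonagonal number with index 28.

The 28th nonagonal number is n(7n−5)/2 with n = 28.
28·(7·28 − 5)/2 = 28·191/2 = 2674.

2674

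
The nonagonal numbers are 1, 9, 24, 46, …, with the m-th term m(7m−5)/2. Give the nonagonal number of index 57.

11229

The 57th nonagonal number is n(7n−5)/2 with n = 57.
57·(7·57 − 5)/2 = 57·394/2 = 57·197 = 11229.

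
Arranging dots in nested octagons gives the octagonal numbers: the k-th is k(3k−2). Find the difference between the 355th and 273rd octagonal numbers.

355·(3·355 − 2) = 377365 and 273·(3·273 − 2) = 223041.
Difference: 377365 − 223041 = 154324.

154324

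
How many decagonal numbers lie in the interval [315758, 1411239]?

The n-th decagonal number is n(4n−3).
Smallest index with value ≥ 315758: n = 282 (giving 317250).
Largest index with value ≤ 1411239: n = 594 (giving 1409562).
Indices 282 through 594: 313 terms.

313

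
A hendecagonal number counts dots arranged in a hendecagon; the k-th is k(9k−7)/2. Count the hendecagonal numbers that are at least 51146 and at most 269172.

138

The n-th hendecagonal number is n(9n−7)/2.
Smallest index with value ≥ 51146: n = 107 (giving 51146).
Largest index with value ≤ 269172: n = 244 (giving 267058).
Indices 107 through 244: 138 terms.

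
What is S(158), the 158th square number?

24964

The 158th square number is n² with n = 158.
158² = 24964.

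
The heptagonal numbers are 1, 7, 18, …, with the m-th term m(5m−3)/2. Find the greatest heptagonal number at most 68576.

Solve n(5n−3)/2 ≤ 68576 for integer n.
n = 165 gives 67815 ≤ 68576, while n = 166 gives 68641 > 68576; so the answer is 67815.

67815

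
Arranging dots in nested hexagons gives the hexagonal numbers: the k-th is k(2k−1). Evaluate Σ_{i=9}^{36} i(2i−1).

31374

Σ i(2i−1) = 2Σi² − Σi over i = 9..36.
Σi = 666 − 36 = 630 and Σi² = 16206 − 204 = 16002.
2·16002 − 1·630 = 31374.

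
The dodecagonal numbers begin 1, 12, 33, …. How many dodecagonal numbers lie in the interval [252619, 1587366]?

The n-th dodecagonal number is n(5n−4).
Smallest index with value ≥ 252619: n = 226 (giving 254476).
Largest index with value ≤ 1587366: n = 563 (giving 1582593).
Indices 226 through 563: 338 terms.

338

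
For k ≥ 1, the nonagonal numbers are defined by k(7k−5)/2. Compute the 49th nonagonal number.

49·(7·49 − 5)/2 = 49·338/2 = 49·169 = 8281.

8281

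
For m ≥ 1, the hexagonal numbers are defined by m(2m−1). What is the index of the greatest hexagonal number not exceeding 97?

Solve n(2n−1) ≤ 97 for integer n.
n = 7 gives 91 ≤ 97, while n = 8 gives 120 > 97; so the answer is index 7.

7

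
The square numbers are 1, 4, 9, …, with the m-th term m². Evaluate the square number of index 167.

The 167th square number is n² with n = 167.
167² = 27889.

27889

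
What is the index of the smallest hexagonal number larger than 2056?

33

Solve n(2n−1) > 2056 for integer n.
The largest n with value ≤ 2056 is 32 (since 2016 ≤ 2056 < 2145), so the first above is n = 33, value 2145.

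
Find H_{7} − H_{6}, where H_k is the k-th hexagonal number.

25

Consecutive hexagonal numbers differ by 4n − 3: here 4·7 − 3 = 25.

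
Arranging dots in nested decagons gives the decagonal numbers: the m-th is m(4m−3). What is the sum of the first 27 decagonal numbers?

Σ i(4i−3) = 4Σi² − 3Σi over i = 1..27.
Σi = 378 and Σi² = 6930.
4·6930 − 3·378 = 26586.

26586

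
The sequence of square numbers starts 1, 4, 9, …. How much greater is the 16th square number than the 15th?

31

n² − (n−1)² = 2n − 1, so 16² − 15² = 2·16 − 1 = 31.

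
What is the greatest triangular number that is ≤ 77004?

76636

Solve n(n+1)/2 ≤ 77004 for integer n.
n = 391 gives 76636 ≤ 77004, while n = 392 gives 77028 > 77004; so the answer is 76636.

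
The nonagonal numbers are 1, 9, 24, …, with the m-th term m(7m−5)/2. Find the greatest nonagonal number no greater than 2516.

Solve n(7n−5)/2 ≤ 2516 for integer n.
n = 27 gives 2484 ≤ 2516, while n = 28 gives 2674 > 2516; so the answer is 2484.

2484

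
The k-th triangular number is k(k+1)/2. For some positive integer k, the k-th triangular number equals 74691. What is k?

386

Set n(n+1)/2 = 74691, giving n² + n − 149382 = 0.
The discriminant is 1 + 8·74691 = 597529, and √597529 = 773.
So n = (-1 + 773) / 2 = 772/2 = 386.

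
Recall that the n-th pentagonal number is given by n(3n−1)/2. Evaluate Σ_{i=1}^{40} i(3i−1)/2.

Σ i(3i−1)/2 = (3Σi² − Σi) / 2 over i = 1..40.
Σi = 820 and Σi² = 22140.
(3·22140 − 1·820) / 2 = 65600/2 = 32800.

32800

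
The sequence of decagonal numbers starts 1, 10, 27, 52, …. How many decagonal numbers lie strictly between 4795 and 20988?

37

The n-th decagonal number is n(4n−3).
Smallest index with value > 4795: n = 36 (giving 5076).
Largest index with value < 20988: n = 72 (giving 20520).
Indices 36 through 72: 37 terms.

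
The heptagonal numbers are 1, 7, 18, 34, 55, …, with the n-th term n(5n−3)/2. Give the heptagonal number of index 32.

32·(5·32 − 3)/2 = 32·157/2 = 2512.

2512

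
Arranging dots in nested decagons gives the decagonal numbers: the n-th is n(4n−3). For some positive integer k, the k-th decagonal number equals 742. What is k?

Set n(4n−3) = 742, giving 4n² − 3n − 742 = 0.
So n = (3 + 109) / 8 = 112/8 = 14.
Check: 14·(4·14 − 3) = 742. ✓

14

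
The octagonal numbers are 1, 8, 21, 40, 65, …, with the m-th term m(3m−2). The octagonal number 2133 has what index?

27

Set n(3n−2) = 2133, giving 3n² − 2n − 2133 = 0.
The discriminant is 4 + 12·2133 = 25600, and √25600 = 160.
So n = (2 + 160) / 6 = 162/6 = 27.
Check: 27·(3·27 − 2) = 2133. ✓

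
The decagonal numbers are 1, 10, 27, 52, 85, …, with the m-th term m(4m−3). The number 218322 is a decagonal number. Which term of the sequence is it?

Set n(4n−3) = 218322, giving 4n² − 3n − 218322 = 0.
So n = (3 + 1869) / 8 = 1872/8 = 234.

234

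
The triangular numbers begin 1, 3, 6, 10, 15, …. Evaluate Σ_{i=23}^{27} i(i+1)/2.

Σ i(i+1)/2 = (Σi² + Σi) / 2 over i = 23..27.
Σi = 378 − 253 = 125 and Σi² = 6930 − 3795 = 3135.
(1·3135 + 1·125) / 2 = 3260/2 = 1630.

1630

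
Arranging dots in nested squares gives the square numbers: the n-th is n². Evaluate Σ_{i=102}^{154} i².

Σ_{i=102}^{154} i² = 1229305 − 348551 = 880754.

880754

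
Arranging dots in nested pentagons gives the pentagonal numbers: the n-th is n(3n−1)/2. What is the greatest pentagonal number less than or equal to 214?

Solve n(3n−1)/2 ≤ 214 for integer n.
n = 12 gives 210 ≤ 214, while n = 13 gives 247 > 214; so the answer is 210.

210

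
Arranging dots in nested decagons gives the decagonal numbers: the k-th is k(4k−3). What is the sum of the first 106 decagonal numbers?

1593551

Σ i(4i−3) = 4Σi² − 3Σi over i = 1..106.
Σi = 5671 and Σi² = 402641.
4·402641 − 3·5671 = 1593551.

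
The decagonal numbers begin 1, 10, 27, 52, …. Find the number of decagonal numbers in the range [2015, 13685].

36

The n-th decagonal number is n(4n−3).
Smallest index with value ≥ 2015: n = 23 (giving 2047).
Largest index with value ≤ 13685: n = 58 (giving 13282).
Indices 23 through 58: 36 terms.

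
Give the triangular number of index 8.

36

The 8th triangular number is n(n+1)/2 with n = 8.
8·9/2 = 72/2 = 36.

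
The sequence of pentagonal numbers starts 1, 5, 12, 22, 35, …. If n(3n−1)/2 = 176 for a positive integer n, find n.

Set n(3n−1)/2 = 176, giving 3n² − n − 352 = 0.
The discriminant is 1 + 24·176 = 4225, and √4225 = 65.
So n = (1 + 65) / 6 = 66/6 = 11.
Check: 11·(3·11 − 1)/2 = 176. ✓

11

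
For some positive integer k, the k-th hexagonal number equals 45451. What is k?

Set n(2n−1) = 45451, giving 2n² − n − 45451 = 0.
The discriminant is 1 + 8·45451 = 363609, and √363609 = 603.
So n = (1 + 603) / 4 = 604/4 = 151.

151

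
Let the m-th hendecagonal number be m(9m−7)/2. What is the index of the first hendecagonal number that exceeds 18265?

Solve n(9n−7)/2 > 18265 for integer n.
The largest n with value ≤ 18265 is 64 (since 18208 ≤ 18265 < 18785), so the first above is n = 65, value 18785.

65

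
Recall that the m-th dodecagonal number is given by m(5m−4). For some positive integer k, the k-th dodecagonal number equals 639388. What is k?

358

Set n(5n−4) = 639388, giving 5n² − 4n − 639388 = 0.
So n = (4 + 3576) / 10 = 3580/10 = 358.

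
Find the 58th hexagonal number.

6670

The 58th hexagonal number is n(2n−1) with n = 58.
58·(2·58 − 1) = 58·115 = 6670.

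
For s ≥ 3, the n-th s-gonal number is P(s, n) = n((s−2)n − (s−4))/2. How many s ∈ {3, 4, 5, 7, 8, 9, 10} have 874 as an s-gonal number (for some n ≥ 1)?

s = 3: P(3, 41) = 861 and P(3, 42) = 903; 874 is not s-gonal.
s = 4: P(4, 29) = 841 and P(4, 30) = 900; 874 is not s-gonal.
s = 5: P(5, 24) = 852 and P(5, 25) = 925; 874 is not s-gonal.
s = 7: P(7, 19) = 874. ✓
s = 8: P(8, 17) = 833 and P(8, 18) = 936; 874 is not s-gonal.
s = 9: P(9, 16) = 856 and P(9, 17) = 969; 874 is not s-gonal.
s = 10: P(10, 15) = 855 and P(10, 16) = 976; 874 is not s-gonal.
Hits: s ∈ {7} → 1.

1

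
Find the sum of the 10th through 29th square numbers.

Σ_{i=10}^{29} i² = 8555 − 285 = 8270.

8270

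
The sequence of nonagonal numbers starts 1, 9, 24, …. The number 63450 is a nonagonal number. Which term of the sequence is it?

135

Set n(7n−5)/2 = 63450, giving 7n² − 5n − 126900 = 0.
The discriminant is 25 + 56·63450 = 3553225, and √3553225 = 1885.
So n = (5 + 1885) / 14 = 1890/14 = 135.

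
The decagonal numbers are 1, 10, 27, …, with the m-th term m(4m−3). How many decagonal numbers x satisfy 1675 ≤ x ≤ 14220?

The n-th decagonal number is n(4n−3).
Smallest index with value ≥ 1675: n = 21 (giving 1701).
Largest index with value ≤ 14220: n = 60 (giving 14220).
Indices 21 through 60: 40 terms.

40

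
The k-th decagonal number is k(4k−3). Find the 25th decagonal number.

The 25th decagonal number is n(4n−3) with n = 25.
25·(4·25 − 3) = 25·97 = 2425.

2425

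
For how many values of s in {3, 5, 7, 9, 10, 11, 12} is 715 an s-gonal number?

s = 3: P(3, 37) = 703 and P(3, 38) = 741; 715 is not s-gonal.
s = 5: P(5, 22) = 715. ✓
s = 7: P(7, 17) = 697 and P(7, 18) = 783; 715 is not s-gonal.
s = 9: P(9, 14) = 651 and P(9, 15) = 750; 715 is not s-gonal.
s = 10: P(10, 13) = 637 and P(10, 14) = 742; 715 is not s-gonal.
s = 11: P(11, 13) = 715. ✓
s = 12: P(12, 12) = 672 and P(12, 13) = 793; 715 is not s-gonal.
Hits: s ∈ {5, 11} → 2.

2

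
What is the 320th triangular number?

51360

The 320th triangular number is n(n+1)/2 with n = 320.
320·321/2 = 102720/2 = 51360.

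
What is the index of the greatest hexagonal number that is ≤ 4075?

Solve n(2n−1) ≤ 4075 for integer n.
n = 45 gives 4005 ≤ 4075, while n = 46 gives 4186 > 4075; so the answer is index 45.

45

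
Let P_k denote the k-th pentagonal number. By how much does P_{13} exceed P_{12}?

37

Consecutive pentagonal numbers differ by 3n − 2: here 3·13 − 2 = 37.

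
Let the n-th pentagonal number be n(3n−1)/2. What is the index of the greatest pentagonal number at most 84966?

238

Solve n(3n−1)/2 ≤ 84966 for integer n.
n = 238 gives 84847 ≤ 84966, while n = 239 gives 85562 > 84966; so the answer is index 238.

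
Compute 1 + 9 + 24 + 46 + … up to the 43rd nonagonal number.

Σ i(7i−5)/2 = (7Σi² − 5Σi) / 2 over i = 1..43.
Σi = 946 and Σi² = 27434.
(7·27434 − 5·946) / 2 = 187308/2 = 93654.

93654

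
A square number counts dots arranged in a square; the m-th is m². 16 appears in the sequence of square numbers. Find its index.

4

We need n² = 16, so n = √16 = 4.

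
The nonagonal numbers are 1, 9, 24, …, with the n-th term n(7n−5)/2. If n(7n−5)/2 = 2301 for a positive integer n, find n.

Set n(7n−5)/2 = 2301, giving 7n² − 5n − 4602 = 0.
The discriminant is 25 + 56·2301 = 128881, and √128881 = 359.
So n = (5 + 359) / 14 = 364/14 = 26.

26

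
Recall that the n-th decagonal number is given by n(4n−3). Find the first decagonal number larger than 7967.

8326

Solve n(4n−3) > 7967 for integer n.
The largest n with value ≤ 7967 is 45 (since 7965 ≤ 7967 < 8326), so the first above is n = 46, value 8326.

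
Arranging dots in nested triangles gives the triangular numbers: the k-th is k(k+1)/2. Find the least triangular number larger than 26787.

Solve n(n+1)/2 > 26787 for integer n.
The largest n with value ≤ 26787 is 230 (since 26565 ≤ 26787 < 26796), so the first above is n = 231, value 26796.

26796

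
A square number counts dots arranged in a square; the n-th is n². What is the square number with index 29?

The 29th square number is n² with n = 29.
29² = 841.

841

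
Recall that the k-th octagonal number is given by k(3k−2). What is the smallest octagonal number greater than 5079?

Solve n(3n−2) > 5079 for integer n.
The largest n with value ≤ 5079 is 41 (since 4961 ≤ 5079 < 5208), so the first above is n = 42, value 5208.

5208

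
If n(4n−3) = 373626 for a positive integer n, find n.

Set n(4n−3) = 373626, giving 4n² − 3n − 373626 = 0.
So n = (3 + 2445) / 8 = 2448/8 = 306.
Check: 306·(4·306 − 3) = 373626. ✓

306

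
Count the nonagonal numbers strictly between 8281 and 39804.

The n-th nonagonal number is n(7n−5)/2.
Smallest index with value > 8281: n = 50 (giving 8625).
Largest index with value < 39804: n = 106 (giving 39061).
Indices 50 through 106: 57 terms.

57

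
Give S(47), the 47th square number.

2209

The 47th square number is n² with n = 47.
47² = 2209.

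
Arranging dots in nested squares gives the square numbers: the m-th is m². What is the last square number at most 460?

Solve n² ≤ 460 for integer n.
n = 21 gives 441 ≤ 460, while n = 22 gives 484 > 460; so the answer is 441.

441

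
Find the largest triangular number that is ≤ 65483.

65341

Solve n(n+1)/2 ≤ 65483 for integer n.
n = 361 gives 65341 ≤ 65483, while n = 362 gives 65703 > 65483; so the answer is 65341.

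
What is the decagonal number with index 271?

271·(4·271 − 3) = 271·1081 = 292951.

292951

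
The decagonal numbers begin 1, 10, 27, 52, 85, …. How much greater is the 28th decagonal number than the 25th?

28·(4·28 − 3) = 3052 and 25·(4·25 − 3) = 2425.
Difference: 3052 − 2425 = 627.

627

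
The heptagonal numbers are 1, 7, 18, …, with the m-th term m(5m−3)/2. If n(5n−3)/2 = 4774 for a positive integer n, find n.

44

Set n(5n−3)/2 = 4774, giving 5n² − 3n − 9548 = 0.
The discriminant is 9 + 40·4774 = 190969, and √190969 = 437.
So n = (3 + 437) / 10 = 440/10 = 44.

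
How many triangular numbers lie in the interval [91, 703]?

25

The n-th triangular number is n(n+1)/2.
Smallest index with value ≥ 91: n = 13 (giving 91).
Largest index with value ≤ 703: n = 37 (giving 703).
Indices 13 through 37: 25 terms.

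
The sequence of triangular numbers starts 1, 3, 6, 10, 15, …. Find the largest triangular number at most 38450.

38226

Solve n(n+1)/2 ≤ 38450 for integer n.
n = 276 gives 38226 ≤ 38450, while n = 277 gives 38503 > 38450; so the answer is 38226.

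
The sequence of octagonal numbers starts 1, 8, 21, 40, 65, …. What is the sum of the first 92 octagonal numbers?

782874

Σ i(3i−2) = 3Σi² − 2Σi over i = 1..92.
Σi = 4278 and Σi² = 263810.
3·263810 − 2·4278 = 782874.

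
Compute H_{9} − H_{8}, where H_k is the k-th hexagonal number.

33

Consecutive hexagonal numbers differ by 4n − 3: here 4·9 − 3 = 33.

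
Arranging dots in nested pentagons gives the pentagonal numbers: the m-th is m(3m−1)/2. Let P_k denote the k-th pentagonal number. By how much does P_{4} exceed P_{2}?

4·(3·4 − 1)/2 = 22 and 2·(3·2 − 1)/2 = 5.
Difference: 22 − 5 = 17.

17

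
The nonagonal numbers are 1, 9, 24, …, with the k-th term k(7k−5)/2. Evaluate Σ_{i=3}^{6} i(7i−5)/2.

Σ i(7i−5)/2 = (7Σi² − 5Σi) / 2 over i = 3..6.
Σi = 21 − 3 = 18 and Σi² = 91 − 5 = 86.
(7·86 − 5·18) / 2 = 512/2 = 256.

256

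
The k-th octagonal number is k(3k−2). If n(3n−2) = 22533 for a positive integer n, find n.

87

Set n(3n−2) = 22533, giving 3n² − 2n − 22533 = 0.
The discriminant is 4 + 12·22533 = 270400, and √270400 = 520.
So n = (2 + 520) / 6 = 522/6 = 87.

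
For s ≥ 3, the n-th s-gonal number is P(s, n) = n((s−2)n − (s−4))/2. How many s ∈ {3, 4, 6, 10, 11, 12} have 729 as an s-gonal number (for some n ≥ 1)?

s = 3: P(3, 37) = 703 and P(3, 38) = 741; 729 is not s-gonal.
s = 4: P(4, 27) = 729. ✓
s = 6: P(6, 19) = 703 and P(6, 20) = 780; 729 is not s-gonal.
s = 10: P(10, 13) = 637 and P(10, 14) = 742; 729 is not s-gonal.
s = 11: P(11, 13) = 715 and P(11, 14) = 833; 729 is not s-gonal.
s = 12: P(12, 12) = 672 and P(12, 13) = 793; 729 is not s-gonal.
Hits: s ∈ {4} → 1.

1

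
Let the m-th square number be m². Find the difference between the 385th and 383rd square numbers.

385² = 148225 and 383² = 146689.
Difference: 148225 − 146689 = 1536.

1536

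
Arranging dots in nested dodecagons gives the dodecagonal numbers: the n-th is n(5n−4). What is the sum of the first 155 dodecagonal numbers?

6218290

Σ i(5i−4) = 5Σi² − 4Σi over i = 1..155.
Σi = 12090 and Σi² = 1253330.
5·1253330 − 4·12090 = 6218290.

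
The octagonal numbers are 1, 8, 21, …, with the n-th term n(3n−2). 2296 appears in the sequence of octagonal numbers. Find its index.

Set n(3n−2) = 2296, giving 3n² − 2n − 2296 = 0.
The discriminant is 4 + 12·2296 = 27556, and √27556 = 166.
So n = (2 + 166) / 6 = 168/6 = 28.
Check: 28·(3·28 − 2) = 2296. ✓

28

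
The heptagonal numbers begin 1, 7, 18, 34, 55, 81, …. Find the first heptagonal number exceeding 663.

Solve n(5n−3)/2 > 663 for integer n.
The largest n with value ≤ 663 is 16 (since 616 ≤ 663 < 697), so the first above is n = 17, value 697.

697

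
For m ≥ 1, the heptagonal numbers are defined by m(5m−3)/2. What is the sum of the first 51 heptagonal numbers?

Σ i(5i−3)/2 = (5Σi² − 3Σi) / 2 over i = 1..51.
Σi = 1326 and Σi² = 45526.
(5·45526 − 3·1326) / 2 = 223652/2 = 111826.

111826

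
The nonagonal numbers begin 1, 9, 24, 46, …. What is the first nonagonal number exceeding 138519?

Solve n(7n−5)/2 > 138519 for integer n.
The largest n with value ≤ 138519 is 199 (since 138106 ≤ 138519 < 139500), so the first above is n = 200, value 139500.

139500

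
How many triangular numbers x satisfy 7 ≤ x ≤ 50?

The n-th triangular number is n(n+1)/2.
Smallest index with value ≥ 7: n = 4 (giving 10).
Largest index with value ≤ 50: n = 9 (giving 45).
Indices 4 through 9: 6 terms.

6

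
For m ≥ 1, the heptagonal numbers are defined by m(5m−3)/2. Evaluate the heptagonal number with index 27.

1782

The 27th heptagonal number is n(5n−3)/2 with n = 27.
27·(5·27 − 3)/2 = 27·132/2 = 27·66 = 1782.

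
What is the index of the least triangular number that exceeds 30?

Solve n(n+1)/2 > 30 for integer n.
The largest n with value ≤ 30 is 7 (since 28 ≤ 30 < 36), so the first above is n = 8, value 36.

8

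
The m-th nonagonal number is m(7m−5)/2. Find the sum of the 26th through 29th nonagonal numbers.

Σ i(7i−5)/2 = (7Σi² − 5Σi) / 2 over i = 26..29.
Σi = 435 − 325 = 110 and Σi² = 8555 − 5525 = 3030.
(7·3030 − 5·110) / 2 = 20660/2 = 10330.

10330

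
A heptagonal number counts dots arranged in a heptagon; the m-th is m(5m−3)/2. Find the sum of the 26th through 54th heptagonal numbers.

Σ i(5i−3)/2 = (5Σi² − 3Σi) / 2 over i = 26..54.
Σi = 1485 − 325 = 1160 and Σi² = 53955 − 5525 = 48430.
(5·48430 − 3·1160) / 2 = 238670/2 = 119335.

119335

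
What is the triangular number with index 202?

The 202nd triangular number is n(n+1)/2 with n = 202.
202·203/2 = 41006/2 = 20503.

20503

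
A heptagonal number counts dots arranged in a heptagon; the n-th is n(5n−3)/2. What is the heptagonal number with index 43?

4558

The 43rd heptagonal number is n(5n−3)/2 with n = 43.
43·(5·43 − 3)/2 = 43·212/2 = 43·106 = 4558.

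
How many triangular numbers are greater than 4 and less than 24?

4

The n-th triangular number is n(n+1)/2.
Smallest index with value > 4: n = 3 (giving 6).
Largest index with value < 24: n = 6 (giving 21).
Indices 3 through 6: 4 terms.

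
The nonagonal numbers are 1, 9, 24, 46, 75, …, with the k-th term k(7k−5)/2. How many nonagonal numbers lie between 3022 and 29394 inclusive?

The n-th nonagonal number is n(7n−5)/2.
Smallest index with value ≥ 3022: n = 30 (giving 3075).
Largest index with value ≤ 29394: n = 92 (giving 29394).
Indices 30 through 92: 63 terms.

63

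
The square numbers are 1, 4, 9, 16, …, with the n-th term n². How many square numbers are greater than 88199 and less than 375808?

317

The n-th square number is n².
Smallest index with value > 88199: n = 297 (giving 88209).
Largest index with value < 375808: n = 613 (giving 375769).
Indices 297 through 613: 317 terms.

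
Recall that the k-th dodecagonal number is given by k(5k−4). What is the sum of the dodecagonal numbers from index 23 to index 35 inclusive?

Σ i(5i−4) = 5Σi² − 4Σi over i = 23..35.
Σi = 630 − 253 = 377 and Σi² = 14910 − 3795 = 11115.
5·11115 − 4·377 = 54067.

54067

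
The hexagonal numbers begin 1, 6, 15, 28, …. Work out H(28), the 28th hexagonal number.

1540

28·(2·28 − 1) = 28·55 = 1540.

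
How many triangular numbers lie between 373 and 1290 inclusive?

The n-th triangular number is n(n+1)/2.
Smallest index with value ≥ 373: n = 27 (giving 378).
Largest index with value ≤ 1290: n = 50 (giving 1275).
Indices 27 through 50: 24 terms.

24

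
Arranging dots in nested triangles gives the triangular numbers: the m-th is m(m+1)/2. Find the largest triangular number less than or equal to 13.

10

Solve n(n+1)/2 ≤ 13 for integer n.
n = 4 gives 10 ≤ 13, while n = 5 gives 15 > 13; so the answer is 10.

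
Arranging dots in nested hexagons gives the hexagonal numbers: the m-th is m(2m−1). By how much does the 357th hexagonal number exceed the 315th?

56406

357·(2·357 − 1) = 254541 and 315·(2·315 − 1) = 198135.
Difference: 254541 − 198135 = 56406.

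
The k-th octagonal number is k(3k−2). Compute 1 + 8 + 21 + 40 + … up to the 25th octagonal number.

15925

Σ i(3i−2) = 3Σi² − 2Σi over i = 1..25.
Σi = 325 and Σi² = 5525.
3·5525 − 2·325 = 15925.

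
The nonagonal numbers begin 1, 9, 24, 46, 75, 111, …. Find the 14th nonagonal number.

The 14th nonagonal number is n(7n−5)/2 with n = 14.
14·(7·14 − 5)/2 = 14·93/2 = 651.

651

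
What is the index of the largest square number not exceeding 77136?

277

Solve n² ≤ 77136 for integer n.
n = 277 gives 76729 ≤ 77136, while n = 278 gives 77284 > 77136; so the answer is index 277.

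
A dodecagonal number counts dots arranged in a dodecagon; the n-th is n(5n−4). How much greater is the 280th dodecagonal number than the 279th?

2791

Consecutive dodecagonal numbers differ by 10n − 9: here 10·280 − 9 = 2791.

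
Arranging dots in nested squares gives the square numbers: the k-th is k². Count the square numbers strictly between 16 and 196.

9

The n-th square number is n².
Smallest index with value > 16: n = 5 (giving 25).
Largest index with value < 196: n = 13 (giving 169).
Indices 5 through 13: 9 terms.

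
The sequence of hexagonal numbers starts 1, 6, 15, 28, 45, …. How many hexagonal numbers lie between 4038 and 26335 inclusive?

70

The n-th hexagonal number is n(2n−1).
Smallest index with value ≥ 4038: n = 46 (giving 4186).
Largest index with value ≤ 26335: n = 115 (giving 26335).
Indices 46 through 115: 70 terms.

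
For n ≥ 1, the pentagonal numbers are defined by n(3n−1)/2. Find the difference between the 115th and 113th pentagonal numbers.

115·(3·115 − 1)/2 = 19780 and 113·(3·113 − 1)/2 = 19097.
Difference: 19780 − 19097 = 683.

683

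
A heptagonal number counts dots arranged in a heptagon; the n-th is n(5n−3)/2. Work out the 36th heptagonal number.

3186

36·(5·36 − 3)/2 = 36·177/2 = 3186.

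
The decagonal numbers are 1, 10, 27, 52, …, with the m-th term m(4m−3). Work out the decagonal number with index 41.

6601

The 41st decagonal number is n(4n−3) with n = 41.
41·(4·41 − 3) = 41·161 = 6601.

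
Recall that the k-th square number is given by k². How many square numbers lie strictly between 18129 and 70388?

131

The n-th square number is n².
Smallest index with value > 18129: n = 135 (giving 18225).
Largest index with value < 70388: n = 265 (giving 70225).
Indices 135 through 265: 131 terms.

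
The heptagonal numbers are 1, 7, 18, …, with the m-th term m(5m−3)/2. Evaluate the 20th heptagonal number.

970

20·(5·20 − 3)/2 = 20·97/2 = 970.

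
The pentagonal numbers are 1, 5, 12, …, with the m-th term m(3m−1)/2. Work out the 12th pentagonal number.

12·(3·12 − 1)/2 = 12·35/2 = 210.

210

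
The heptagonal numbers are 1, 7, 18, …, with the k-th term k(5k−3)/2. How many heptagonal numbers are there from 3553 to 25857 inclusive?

The n-th heptagonal number is n(5n−3)/2.
Smallest index with value ≥ 3553: n = 38 (giving 3553).
Largest index with value ≤ 25857: n = 102 (giving 25857).
Indices 38 through 102: 65 terms.

65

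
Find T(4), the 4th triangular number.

10

The 4th triangular number is n(n+1)/2 with n = 4.
4·5/2 = 20/2 = 10.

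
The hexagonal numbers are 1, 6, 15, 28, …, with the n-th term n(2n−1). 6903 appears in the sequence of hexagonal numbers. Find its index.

59

Set n(2n−1) = 6903, giving 2n² − n − 6903 = 0.
The discriminant is 1 + 8·6903 = 55225, and √55225 = 235.
So n = (1 + 235) / 4 = 236/4 = 59.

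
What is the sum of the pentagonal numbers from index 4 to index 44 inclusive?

43542

Σ i(3i−1)/2 = (3Σi² − Σi) / 2 over i = 4..44.
Σi = 990 − 6 = 984 and Σi² = 29370 − 14 = 29356.
(3·29356 − 1·984) / 2 = 87084/2 = 43542.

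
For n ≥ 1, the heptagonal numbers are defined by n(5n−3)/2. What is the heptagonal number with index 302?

The 302nd heptagonal number is n(5n−3)/2 with n = 302.
302·(5·302 − 3)/2 = 302·1507/2 = 227557.

227557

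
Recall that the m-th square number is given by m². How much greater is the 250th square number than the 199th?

250² = 62500 and 199² = 39601.
Difference: 62500 − 39601 = 22899.

22899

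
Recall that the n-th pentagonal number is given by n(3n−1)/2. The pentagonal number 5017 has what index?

Set n(3n−1)/2 = 5017, giving 3n² − n − 10034 = 0.
So n = (1 + 347) / 6 = 348/6 = 58.

58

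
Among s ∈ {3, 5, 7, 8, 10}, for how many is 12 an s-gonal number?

s = 3: P(3, 4) = 10 and P(3, 5) = 15; 12 is not s-gonal.
s = 5: P(5, 3) = 12. ✓
s = 7: P(7, 2) = 7 and P(7, 3) = 18; 12 is not s-gonal.
s = 8: P(8, 2) = 8 and P(8, 3) = 21; 12 is not s-gonal.
s = 10: P(10, 2) = 10 and P(10, 3) = 27; 12 is not s-gonal.
Hits: s ∈ {5} → 1.

1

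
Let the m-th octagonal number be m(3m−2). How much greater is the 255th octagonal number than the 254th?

Consecutive octagonal numbers differ by 6n − 5: here 6·255 − 5 = 1525.

1525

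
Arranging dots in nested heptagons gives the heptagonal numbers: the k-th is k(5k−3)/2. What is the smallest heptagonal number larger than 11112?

Solve n(5n−3)/2 > 11112 for integer n.
The largest n with value ≤ 11112 is 66 (since 10791 ≤ 11112 < 11122), so the first above is n = 67, value 11122.

11122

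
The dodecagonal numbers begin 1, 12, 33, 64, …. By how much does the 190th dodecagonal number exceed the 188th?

3772

190·(5·190 − 4) = 179740 and 188·(5·188 − 4) = 175968.
Difference: 179740 − 175968 = 3772.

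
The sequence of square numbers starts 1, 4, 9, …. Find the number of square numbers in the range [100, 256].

The n-th square number is n².
Smallest index with value ≥ 100: n = 10 (giving 100).
Largest index with value ≤ 256: n = 16 (giving 256).
Indices 10 through 16: 7 terms.

7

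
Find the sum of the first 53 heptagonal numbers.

Σ i(5i−3)/2 = (5Σi² − 3Σi) / 2 over i = 1..53.
Σi = 1431 and Σi² = 51039.
(5·51039 − 3·1431) / 2 = 250902/2 = 125451.

125451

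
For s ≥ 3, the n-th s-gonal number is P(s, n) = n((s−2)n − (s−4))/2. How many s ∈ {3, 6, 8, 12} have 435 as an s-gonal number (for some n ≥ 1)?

s = 3: P(3, 29) = 435. ✓
s = 6: P(6, 15) = 435. ✓
s = 8: P(8, 12) = 408 and P(8, 13) = 481; 435 is not s-gonal.
s = 12: P(12, 9) = 369 and P(12, 10) = 460; 435 is not s-gonal.
Hits: s ∈ {3, 6} → 2.

2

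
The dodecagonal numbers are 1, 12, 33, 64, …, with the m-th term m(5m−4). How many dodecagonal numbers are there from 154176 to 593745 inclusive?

The n-th dodecagonal number is n(5n−4).
Smallest index with value ≥ 154176: n = 176 (giving 154176).
Largest index with value ≤ 593745: n = 345 (giving 593745).
Indices 176 through 345: 170 terms.

170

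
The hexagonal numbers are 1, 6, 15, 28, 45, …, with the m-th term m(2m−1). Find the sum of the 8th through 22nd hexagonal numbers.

7085

Σ i(2i−1) = 2Σi² − Σi over i = 8..22.
Σi = 253 − 28 = 225 and Σi² = 3795 − 140 = 3655.
2·3655 − 1·225 = 7085.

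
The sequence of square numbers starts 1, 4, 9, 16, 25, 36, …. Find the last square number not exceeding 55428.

Solve n² ≤ 55428 for integer n.
n = 235 gives 55225 ≤ 55428, while n = 236 gives 55696 > 55428; so the answer is 55225.

55225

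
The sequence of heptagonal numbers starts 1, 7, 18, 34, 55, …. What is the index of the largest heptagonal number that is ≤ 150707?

Solve n(5n−3)/2 ≤ 150707 for integer n.
n = 245 gives 149695 ≤ 150707, while n = 246 gives 150921 > 150707; so the answer is index 245.

245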